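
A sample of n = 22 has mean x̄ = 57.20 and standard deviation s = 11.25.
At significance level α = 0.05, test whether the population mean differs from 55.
One-sample t-test:
H₀: μ = 55
H₁: μ ≠ 55
df = n - 1 = 21
t = (x̄ - μ₀) / (s/√n) = (57.20 - 55) / (11.25/√22) = 0.917
p-value = 0.3694

Since p-value > α = 0.05, we fail to reject H₀.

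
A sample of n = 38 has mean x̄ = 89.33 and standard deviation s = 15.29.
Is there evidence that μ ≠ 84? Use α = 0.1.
One-sample t-test:
H₀: μ = 84
H₁: μ ≠ 84
df = n - 1 = 37
t = (x̄ - μ₀) / (s/√n) = (89.33 - 84) / (15.29/√38) = 2.149
p-value = 0.0383

Since p-value < α = 0.1, we reject H₀.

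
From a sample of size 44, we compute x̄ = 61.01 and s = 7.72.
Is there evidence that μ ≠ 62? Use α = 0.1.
One-sample t-test:
H₀: μ = 62
H₁: μ ≠ 62
df = n - 1 = 43
t = (x̄ - μ₀) / (s/√n) = (61.01 - 62) / (7.72/√44) = -0.851
p-value = 0.3997

Since p-value > α = 0.1, we fail to reject H₀.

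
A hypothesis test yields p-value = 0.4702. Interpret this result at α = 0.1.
Since p = 0.4702 > α = 0.1, fail to reject H₀.
There is insufficient evidence to reject the null hypothesis; the result is not statistically significant at the 0.1 level.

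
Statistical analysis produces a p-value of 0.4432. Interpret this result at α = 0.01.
Since p = 0.4432 > α = 0.01, fail to reject H₀.
There is insufficient evidence to reject the null hypothesis; the result is not statistically significant at the 0.01 level.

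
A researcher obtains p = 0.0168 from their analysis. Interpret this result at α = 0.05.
Since p = 0.0168 < α = 0.05, reject H₀.
There is sufficient evidence to reject the null hypothesis; the result is statistically significant at the 0.05 level.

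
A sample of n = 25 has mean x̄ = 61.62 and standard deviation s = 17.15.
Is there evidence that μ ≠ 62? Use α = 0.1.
One-sample t-test:
H₀: μ = 62
H₁: μ ≠ 62
df = n - 1 = 24
t = (x̄ - μ₀) / (s/√n) = (61.62 - 62) / (17.15/√25) = -0.111
p-value = 0.9127

Since p-value > α = 0.1, we fail to reject H₀.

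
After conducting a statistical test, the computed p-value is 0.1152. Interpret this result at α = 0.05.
Since p = 0.1152 > α = 0.05, fail to reject H₀.
There is insufficient evidence to reject the null hypothesis; the result is not statistically significant at the 0.05 level.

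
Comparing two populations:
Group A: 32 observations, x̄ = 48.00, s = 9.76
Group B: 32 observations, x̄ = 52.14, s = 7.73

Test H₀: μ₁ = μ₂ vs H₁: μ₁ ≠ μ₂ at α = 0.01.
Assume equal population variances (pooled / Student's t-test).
Student's two-sample t-test (equal variances):
H₀: μ₁ = μ₂
H₁: μ₁ ≠ μ₂
df = n₁ + n₂ - 2 = 62
Pooled variance s_p² = [(n₁-1)s₁² + (n₂-1)s₂²] / (n₁ + n₂ - 2) = [(31)(9.76²) + (31)(7.73²)] / 62 = 77.5053
SE = √(s_p²(1/n₁ + 1/n₂)) = √(77.5053 × (1/32 + 1/32)) = 2.2009
t = (x̄₁ - x̄₂) / SE = (48.00 - 52.14) / 2.2009 = -4.14 / 2.2009 = -1.881
p-value = 0.0647

Since p-value > α = 0.01, we fail to reject H₀.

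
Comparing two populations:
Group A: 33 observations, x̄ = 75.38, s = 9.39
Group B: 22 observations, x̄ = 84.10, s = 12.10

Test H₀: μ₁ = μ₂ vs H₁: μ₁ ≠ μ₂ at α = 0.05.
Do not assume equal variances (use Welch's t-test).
Welch's two-sample t-test:
H₀: μ₁ = μ₂
H₁: μ₁ ≠ μ₂
s₁²/n₁ = 9.39²/33 = 2.6719,  s₂²/n₂ = 12.10²/22 = 6.6550
SE = √(s₁²/n₁ + s₂²/n₂) = √(2.6719 + 6.6550) = 3.0540
df (Welch-Satterthwaite) = (s₁²/n₁ + s₂²/n₂)² / [(s₁²/n₁)²/(n₁-1) + (s₂²/n₂)²/(n₂-1)] ≈ 37.30
t = (x̄₁ - x̄₂) / SE = (75.38 - 84.10) / 3.0540 = -8.72 / 3.0540 = -2.855
p-value = 0.0070

Since p-value < α = 0.05, we reject H₀.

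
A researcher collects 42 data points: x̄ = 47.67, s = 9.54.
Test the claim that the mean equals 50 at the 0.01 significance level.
One-sample t-test:
H₀: μ = 50
H₁: μ ≠ 50
df = n - 1 = 41
t = (x̄ - μ₀) / (s/√n) = (47.67 - 50) / (9.54/√42) = -1.583
p-value = 0.1211

Since p-value > α = 0.01, we fail to reject H₀.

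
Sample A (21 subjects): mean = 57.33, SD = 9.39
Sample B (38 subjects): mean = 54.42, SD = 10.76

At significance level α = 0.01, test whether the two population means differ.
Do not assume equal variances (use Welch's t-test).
Welch's two-sample t-test:
H₀: μ₁ = μ₂
H₁: μ₁ ≠ μ₂
s₁²/n₁ = 9.39²/21 = 4.1987,  s₂²/n₂ = 10.76²/38 = 3.0468
SE = √(s₁²/n₁ + s₂²/n₂) = √(4.1987 + 3.0468) = 2.6917
df (Welch-Satterthwaite) = (s₁²/n₁ + s₂²/n₂)² / [(s₁²/n₁)²/(n₁-1) + (s₂²/n₂)²/(n₂-1)] ≈ 46.36
t = (x̄₁ - x̄₂) / SE = (57.33 - 54.42) / 2.6917 = 2.91 / 2.6917 = 1.081
p-value = 0.2853

Since p-value > α = 0.01, we fail to reject H₀.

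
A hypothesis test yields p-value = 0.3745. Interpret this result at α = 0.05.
Since p = 0.3745 > α = 0.05, fail to reject H₀.
There is insufficient evidence to reject the null hypothesis; the result is not statistically significant at the 0.05 level.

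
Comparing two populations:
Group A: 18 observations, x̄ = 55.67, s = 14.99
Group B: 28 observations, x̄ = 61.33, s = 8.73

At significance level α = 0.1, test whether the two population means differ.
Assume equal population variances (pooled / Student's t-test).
Student's two-sample t-test (equal variances):
H₀: μ₁ = μ₂
H₁: μ₁ ≠ μ₂
df = n₁ + n₂ - 2 = 44
Pooled variance s_p² = [(n₁-1)s₁² + (n₂-1)s₂²] / (n₁ + n₂ - 2) = [(17)(14.99²) + (27)(8.73²)] / 44 = 133.5830
SE = √(s_p²(1/n₁ + 1/n₂)) = √(133.5830 × (1/18 + 1/28)) = 3.4917
t = (x̄₁ - x̄₂) / SE = (55.67 - 61.33) / 3.4917 = -5.66 / 3.4917 = -1.621
p-value = 0.1122

Since p-value > α = 0.1, we fail to reject H₀.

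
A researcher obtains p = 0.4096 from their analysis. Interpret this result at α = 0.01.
Since p = 0.4096 > α = 0.01, fail to reject H₀.
There is insufficient evidence to reject the null hypothesis; the result is not statistically significant at the 0.01 level.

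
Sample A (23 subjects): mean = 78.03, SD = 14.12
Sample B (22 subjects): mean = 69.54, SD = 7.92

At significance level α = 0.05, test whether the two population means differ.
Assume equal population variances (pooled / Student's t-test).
Student's two-sample t-test (equal variances):
H₀: μ₁ = μ₂
H₁: μ₁ ≠ μ₂
df = n₁ + n₂ - 2 = 43
Pooled variance s_p² = [(n₁-1)s₁² + (n₂-1)s₂²] / (n₁ + n₂ - 2) = [(22)(14.12²) + (21)(7.92²)] / 43 = 132.6393
SE = √(s_p²(1/n₁ + 1/n₂)) = √(132.6393 × (1/23 + 1/22)) = 3.4345
t = (x̄₁ - x̄₂) / SE = (78.03 - 69.54) / 3.4345 = 8.49 / 3.4345 = 2.472
p-value = 0.0175

Since p-value < α = 0.05, we reject H₀.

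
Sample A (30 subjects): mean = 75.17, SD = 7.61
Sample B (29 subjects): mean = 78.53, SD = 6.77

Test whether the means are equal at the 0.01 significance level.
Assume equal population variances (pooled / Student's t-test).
Student's two-sample t-test (equal variances):
H₀: μ₁ = μ₂
H₁: μ₁ ≠ μ₂
df = n₁ + n₂ - 2 = 57
Pooled variance s_p² = [(n₁-1)s₁² + (n₂-1)s₂²] / (n₁ + n₂ - 2) = [(29)(7.61²) + (28)(6.77²)] / 57 = 51.9785
SE = √(s_p²(1/n₁ + 1/n₂)) = √(51.9785 × (1/30 + 1/29)) = 1.8775
t = (x̄₁ - x̄₂) / SE = (75.17 - 78.53) / 1.8775 = -3.36 / 1.8775 = -1.790
p-value = 0.0788

Since p-value > α = 0.01, we fail to reject H₀.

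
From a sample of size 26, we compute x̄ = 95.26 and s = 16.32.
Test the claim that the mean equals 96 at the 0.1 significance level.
One-sample t-test:
H₀: μ = 96
H₁: μ ≠ 96
df = n - 1 = 25
t = (x̄ - μ₀) / (s/√n) = (95.26 - 96) / (16.32/√26) = -0.231
p-value = 0.8190

Since p-value > α = 0.1, we fail to reject H₀.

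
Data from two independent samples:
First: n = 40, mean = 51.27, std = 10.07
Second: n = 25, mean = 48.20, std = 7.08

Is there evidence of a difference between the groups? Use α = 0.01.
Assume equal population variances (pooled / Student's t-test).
Student's two-sample t-test (equal variances):
H₀: μ₁ = μ₂
H₁: μ₁ ≠ μ₂
df = n₁ + n₂ - 2 = 63
Pooled variance s_p² = [(n₁-1)s₁² + (n₂-1)s₂²] / (n₁ + n₂ - 2) = [(39)(10.07²) + (24)(7.08²)] / 63 = 81.8702
SE = √(s_p²(1/n₁ + 1/n₂)) = √(81.8702 × (1/40 + 1/25)) = 2.3069
t = (x̄₁ - x̄₂) / SE = (51.27 - 48.20) / 2.3069 = 3.07 / 2.3069 = 1.331
p-value = 0.1880

Since p-value > α = 0.01, we fail to reject H₀.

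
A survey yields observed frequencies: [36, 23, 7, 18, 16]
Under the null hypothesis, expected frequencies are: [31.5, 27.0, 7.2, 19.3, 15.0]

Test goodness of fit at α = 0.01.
Chi-square goodness of fit test:
H₀: observed counts match expected distribution
H₁: observed counts differ from expected distribution
df = k - 1 = 4
χ² = Σ(O - E)²/E
   = (36 - 31.5)²/31.5 + (23 - 27.0)²/27.0 + (7 - 7.2)²/7.2 + (18 - 19.3)²/19.3 + (16 - 15.0)²/15.0
   = 0.643 + 0.593 + 0.006 + 0.088 + 0.067
   = 1.40
p-value = 0.8450

Since p-value > α = 0.01, we fail to reject H₀.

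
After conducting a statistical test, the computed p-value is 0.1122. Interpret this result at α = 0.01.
Since p = 0.1122 > α = 0.01, fail to reject H₀.
There is insufficient evidence to reject the null hypothesis; the result is not statistically significant at the 0.01 level.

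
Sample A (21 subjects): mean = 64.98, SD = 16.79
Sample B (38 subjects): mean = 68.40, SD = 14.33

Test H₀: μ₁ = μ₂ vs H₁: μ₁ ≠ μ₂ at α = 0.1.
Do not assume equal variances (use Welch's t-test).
Welch's two-sample t-test:
H₀: μ₁ = μ₂
H₁: μ₁ ≠ μ₂
s₁²/n₁ = 16.79²/21 = 13.4240,  s₂²/n₂ = 14.33²/38 = 5.4039
SE = √(s₁²/n₁ + s₂²/n₂) = √(13.4240 + 5.4039) = 4.3391
df (Welch-Satterthwaite) = (s₁²/n₁ + s₂²/n₂)² / [(s₁²/n₁)²/(n₁-1) + (s₂²/n₂)²/(n₂-1)] ≈ 36.17
t = (x̄₁ - x̄₂) / SE = (64.98 - 68.40) / 4.3391 = -3.42 / 4.3391 = -0.788
p-value = 0.4357

Since p-value > α = 0.1, we fail to reject H₀.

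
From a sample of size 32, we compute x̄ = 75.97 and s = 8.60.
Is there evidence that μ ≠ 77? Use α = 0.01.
One-sample t-test:
H₀: μ = 77
H₁: μ ≠ 77
df = n - 1 = 31
t = (x̄ - μ₀) / (s/√n) = (75.97 - 77) / (8.60/√32) = -0.678
p-value = 0.5031

Since p-value > α = 0.01, we fail to reject H₀.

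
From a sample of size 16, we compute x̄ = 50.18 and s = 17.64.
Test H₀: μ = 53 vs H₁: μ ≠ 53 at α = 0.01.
One-sample t-test:
H₀: μ = 53
H₁: μ ≠ 53
df = n - 1 = 15
t = (x̄ - μ₀) / (s/√n) = (50.18 - 53) / (17.64/√16) = -0.639
p-value = 0.5322

Since p-value > α = 0.01, we fail to reject H₀.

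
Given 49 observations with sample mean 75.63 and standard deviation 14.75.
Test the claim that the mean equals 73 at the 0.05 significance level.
One-sample t-test:
H₀: μ = 73
H₁: μ ≠ 73
df = n - 1 = 48
t = (x̄ - μ₀) / (s/√n) = (75.63 - 73) / (14.75/√49) = 1.248
p-value = 0.2180

Since p-value > α = 0.05, we fail to reject H₀.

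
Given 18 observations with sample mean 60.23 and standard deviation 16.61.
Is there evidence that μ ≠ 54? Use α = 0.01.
One-sample t-test:
H₀: μ = 54
H₁: μ ≠ 54
df = n - 1 = 17
t = (x̄ - μ₀) / (s/√n) = (60.23 - 54) / (16.61/√18) = 1.591
p-value = 0.1300

Since p-value > α = 0.01, we fail to reject H₀.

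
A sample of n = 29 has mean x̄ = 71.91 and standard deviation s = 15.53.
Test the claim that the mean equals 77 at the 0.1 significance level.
One-sample t-test:
H₀: μ = 77
H₁: μ ≠ 77
df = n - 1 = 28
t = (x̄ - μ₀) / (s/√n) = (71.91 - 77) / (15.53/√29) = -1.765
p-value = 0.0885

Since p-value < α = 0.1, we reject H₀.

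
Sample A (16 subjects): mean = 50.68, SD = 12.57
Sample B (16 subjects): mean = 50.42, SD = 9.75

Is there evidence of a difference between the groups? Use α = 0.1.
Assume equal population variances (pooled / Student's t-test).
Student's two-sample t-test (equal variances):
H₀: μ₁ = μ₂
H₁: μ₁ ≠ μ₂
df = n₁ + n₂ - 2 = 30
Pooled variance s_p² = [(n₁-1)s₁² + (n₂-1)s₂²] / (n₁ + n₂ - 2) = [(15)(12.57²) + (15)(9.75²)] / 30 = 126.5337
SE = √(s_p²(1/n₁ + 1/n₂)) = √(126.5337 × (1/16 + 1/16)) = 3.9770
t = (x̄₁ - x̄₂) / SE = (50.68 - 50.42) / 3.9770 = 0.26 / 3.9770 = 0.065
p-value = 0.9483

Since p-value > α = 0.1, we fail to reject H₀.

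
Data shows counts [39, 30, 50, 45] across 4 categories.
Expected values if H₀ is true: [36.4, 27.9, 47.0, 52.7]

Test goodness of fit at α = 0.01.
Chi-square goodness of fit test:
H₀: observed counts match expected distribution
H₁: observed counts differ from expected distribution
df = k - 1 = 3
χ² = Σ(O - E)²/E
   = (39 - 36.4)²/36.4 + (30 - 27.9)²/27.9 + (50 - 47.0)²/47.0 + (45 - 52.7)²/52.7
   = 0.186 + 0.158 + 0.191 + 1.125
   = 1.66
p-value = 0.6458

Since p-value > α = 0.01, we fail to reject H₀.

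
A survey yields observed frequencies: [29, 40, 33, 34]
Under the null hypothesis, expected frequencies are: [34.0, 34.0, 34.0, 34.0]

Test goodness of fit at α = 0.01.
Chi-square goodness of fit test:
H₀: observed counts match expected distribution
H₁: observed counts differ from expected distribution
df = k - 1 = 3
χ² = Σ(O - E)²/E
   = (29 - 34.0)²/34.0 + (40 - 34.0)²/34.0 + (33 - 34.0)²/34.0 + (34 - 34.0)²/34.0
   = 0.735 + 1.059 + 0.029 + 0.000
   = 1.82
p-value = 0.6098

Since p-value > α = 0.01, we fail to reject H₀.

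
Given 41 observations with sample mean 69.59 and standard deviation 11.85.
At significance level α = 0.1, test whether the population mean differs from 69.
One-sample t-test:
H₀: μ = 69
H₁: μ ≠ 69
df = n - 1 = 40
t = (x̄ - μ₀) / (s/√n) = (69.59 - 69) / (11.85/√41) = 0.319
p-value = 0.7515

Since p-value > α = 0.1, we fail to reject H₀.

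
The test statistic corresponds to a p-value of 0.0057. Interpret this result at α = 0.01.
Since p = 0.0057 < α = 0.01, reject H₀.
There is sufficient evidence to reject the null hypothesis; the result is statistically significant at the 0.01 level.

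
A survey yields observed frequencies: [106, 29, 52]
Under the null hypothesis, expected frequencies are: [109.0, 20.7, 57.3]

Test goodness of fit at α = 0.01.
Chi-square goodness of fit test:
H₀: observed counts match expected distribution
H₁: observed counts differ from expected distribution
df = k - 1 = 2
χ² = Σ(O - E)²/E
   = (106 - 109.0)²/109.0 + (29 - 20.7)²/20.7 + (52 - 57.3)²/57.3
   = 0.083 + 3.328 + 0.490
   = 3.90
p-value = 0.1422

Since p-value > α = 0.01, we fail to reject H₀.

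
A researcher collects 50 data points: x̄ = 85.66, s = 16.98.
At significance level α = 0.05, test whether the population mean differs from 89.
One-sample t-test:
H₀: μ = 89
H₁: μ ≠ 89
df = n - 1 = 49
t = (x̄ - μ₀) / (s/√n) = (85.66 - 89) / (16.98/√50) = -1.391
p-value = 0.1705

Since p-value > α = 0.05, we fail to reject H₀.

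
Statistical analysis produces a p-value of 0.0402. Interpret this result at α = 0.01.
Since p = 0.0402 > α = 0.01, fail to reject H₀.
There is insufficient evidence to reject the null hypothesis; the result is not statistically significant at the 0.01 level.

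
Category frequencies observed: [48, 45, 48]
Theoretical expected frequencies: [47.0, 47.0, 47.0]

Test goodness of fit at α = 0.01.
Chi-square goodness of fit test:
H₀: observed counts match expected distribution
H₁: observed counts differ from expected distribution
df = k - 1 = 2
χ² = Σ(O - E)²/E
   = (48 - 47.0)²/47.0 + (45 - 47.0)²/47.0 + (48 - 47.0)²/47.0
   = 0.021 + 0.085 + 0.021
   = 0.13
p-value = 0.9382

Since p-value > α = 0.01, we fail to reject H₀.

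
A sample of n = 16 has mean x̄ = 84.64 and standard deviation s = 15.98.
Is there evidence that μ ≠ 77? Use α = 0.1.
One-sample t-test:
H₀: μ = 77
H₁: μ ≠ 77
df = n - 1 = 15
t = (x̄ - μ₀) / (s/√n) = (84.64 - 77) / (15.98/√16) = 1.912
p-value = 0.0751

Since p-value < α = 0.1, we reject H₀.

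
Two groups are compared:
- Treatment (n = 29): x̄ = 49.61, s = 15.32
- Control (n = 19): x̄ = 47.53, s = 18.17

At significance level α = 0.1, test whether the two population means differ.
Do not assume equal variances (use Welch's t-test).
Welch's two-sample t-test:
H₀: μ₁ = μ₂
H₁: μ₁ ≠ μ₂
s₁²/n₁ = 15.32²/29 = 8.0932,  s₂²/n₂ = 18.17²/19 = 17.3763
SE = √(s₁²/n₁ + s₂²/n₂) = √(8.0932 + 17.3763) = 5.0467
df (Welch-Satterthwaite) = (s₁²/n₁ + s₂²/n₂)² / [(s₁²/n₁)²/(n₁-1) + (s₂²/n₂)²/(n₂-1)] ≈ 33.94
t = (x̄₁ - x̄₂) / SE = (49.61 - 47.53) / 5.0467 = 2.08 / 5.0467 = 0.412
p-value = 0.6828

Since p-value > α = 0.1, we fail to reject H₀.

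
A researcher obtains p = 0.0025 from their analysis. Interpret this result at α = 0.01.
Since p = 0.0025 < α = 0.01, reject H₀.
There is sufficient evidence to reject the null hypothesis; the result is statistically significant at the 0.01 level.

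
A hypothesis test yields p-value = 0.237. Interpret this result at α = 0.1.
Since p = 0.237 > α = 0.1, fail to reject H₀.
There is insufficient evidence to reject the null hypothesis; the result is not statistically significant at the 0.1 level.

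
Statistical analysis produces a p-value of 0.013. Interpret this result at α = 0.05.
Since p = 0.013 < α = 0.05, reject H₀.
There is sufficient evidence to reject the null hypothesis; the result is statistically significant at the 0.05 level.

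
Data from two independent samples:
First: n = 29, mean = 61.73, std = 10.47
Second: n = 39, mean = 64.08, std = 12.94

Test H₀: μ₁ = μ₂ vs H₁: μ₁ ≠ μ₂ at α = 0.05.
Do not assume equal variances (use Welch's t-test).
Welch's two-sample t-test:
H₀: μ₁ = μ₂
H₁: μ₁ ≠ μ₂
s₁²/n₁ = 10.47²/29 = 3.7800,  s₂²/n₂ = 12.94²/39 = 4.2934
SE = √(s₁²/n₁ + s₂²/n₂) = √(3.7800 + 4.2934) = 2.8414
df (Welch-Satterthwaite) = (s₁²/n₁ + s₂²/n₂)² / [(s₁²/n₁)²/(n₁-1) + (s₂²/n₂)²/(n₂-1)] ≈ 65.48
t = (x̄₁ - x̄₂) / SE = (61.73 - 64.08) / 2.8414 = -2.35 / 2.8414 = -0.827
p-value = 0.4112

Since p-value > α = 0.05, we fail to reject H₀.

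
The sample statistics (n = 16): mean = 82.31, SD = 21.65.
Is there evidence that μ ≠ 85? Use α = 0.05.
One-sample t-test:
H₀: μ = 85
H₁: μ ≠ 85
df = n - 1 = 15
t = (x̄ - μ₀) / (s/√n) = (82.31 - 85) / (21.65/√16) = -0.497
p-value = 0.6264

Since p-value > α = 0.05, we fail to reject H₀.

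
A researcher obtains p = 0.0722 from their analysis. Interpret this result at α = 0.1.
Since p = 0.0722 < α = 0.1, reject H₀.
There is sufficient evidence to reject the null hypothesis; the result is statistically significant at the 0.1 level.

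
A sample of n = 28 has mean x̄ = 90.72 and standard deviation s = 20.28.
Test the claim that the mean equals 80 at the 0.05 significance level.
One-sample t-test:
H₀: μ = 80
H₁: μ ≠ 80
df = n - 1 = 27
t = (x̄ - μ₀) / (s/√n) = (90.72 - 80) / (20.28/√28) = 2.797
p-value = 0.0094

Since p-value < α = 0.05, we reject H₀.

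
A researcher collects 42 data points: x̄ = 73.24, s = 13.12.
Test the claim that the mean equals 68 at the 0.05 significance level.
One-sample t-test:
H₀: μ = 68
H₁: μ ≠ 68
df = n - 1 = 41
t = (x̄ - μ₀) / (s/√n) = (73.24 - 68) / (13.12/√42) = 2.588
p-value = 0.0133

Since p-value < α = 0.05, we reject H₀.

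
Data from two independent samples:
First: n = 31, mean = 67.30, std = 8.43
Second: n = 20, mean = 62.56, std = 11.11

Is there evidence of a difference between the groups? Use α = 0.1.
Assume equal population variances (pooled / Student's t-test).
Student's two-sample t-test (equal variances):
H₀: μ₁ = μ₂
H₁: μ₁ ≠ μ₂
df = n₁ + n₂ - 2 = 49
Pooled variance s_p² = [(n₁-1)s₁² + (n₂-1)s₂²] / (n₁ + n₂ - 2) = [(30)(8.43²) + (19)(11.11²)] / 49 = 91.3705
SE = √(s_p²(1/n₁ + 1/n₂)) = √(91.3705 × (1/31 + 1/20)) = 2.7415
t = (x̄₁ - x̄₂) / SE = (67.30 - 62.56) / 2.7415 = 4.74 / 2.7415 = 1.729
p-value = 0.0901

Since p-value < α = 0.1, we reject H₀.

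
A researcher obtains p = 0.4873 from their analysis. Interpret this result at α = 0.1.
Since p = 0.4873 > α = 0.1, fail to reject H₀.
There is insufficient evidence to reject the null hypothesis; the result is not statistically significant at the 0.1 level.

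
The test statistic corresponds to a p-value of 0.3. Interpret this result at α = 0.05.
Since p = 0.3 > α = 0.05, fail to reject H₀.
There is insufficient evidence to reject the null hypothesis; the result is not statistically significant at the 0.05 level.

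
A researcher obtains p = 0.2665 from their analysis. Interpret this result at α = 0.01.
Since p = 0.2665 > α = 0.01, fail to reject H₀.
There is insufficient evidence to reject the null hypothesis; the result is not statistically significant at the 0.01 level.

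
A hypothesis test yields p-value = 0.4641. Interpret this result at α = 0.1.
Since p = 0.4641 > α = 0.1, fail to reject H₀.
There is insufficient evidence to reject the null hypothesis; the result is not statistically significant at the 0.1 level.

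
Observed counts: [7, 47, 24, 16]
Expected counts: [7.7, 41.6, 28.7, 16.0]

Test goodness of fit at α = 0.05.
Chi-square goodness of fit test:
H₀: observed counts match expected distribution
H₁: observed counts differ from expected distribution
df = k - 1 = 3
χ² = Σ(O - E)²/E
   = (7 - 7.7)²/7.7 + (47 - 41.6)²/41.6 + (24 - 28.7)²/28.7 + (16 - 16.0)²/16.0
   = 0.064 + 0.701 + 0.770 + 0.000
   = 1.53
p-value = 0.6744

Since p-value > α = 0.05, we fail to reject H₀.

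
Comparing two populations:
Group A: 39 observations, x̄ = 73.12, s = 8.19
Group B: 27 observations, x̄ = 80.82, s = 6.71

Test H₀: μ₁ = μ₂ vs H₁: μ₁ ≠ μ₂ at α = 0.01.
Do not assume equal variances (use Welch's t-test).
Welch's two-sample t-test:
H₀: μ₁ = μ₂
H₁: μ₁ ≠ μ₂
s₁²/n₁ = 8.19²/39 = 1.7199,  s₂²/n₂ = 6.71²/27 = 1.6676
SE = √(s₁²/n₁ + s₂²/n₂) = √(1.7199 + 1.6676) = 1.8405
df (Welch-Satterthwaite) = (s₁²/n₁ + s₂²/n₂)² / [(s₁²/n₁)²/(n₁-1) + (s₂²/n₂)²/(n₂-1)] ≈ 62.09
t = (x̄₁ - x̄₂) / SE = (73.12 - 80.82) / 1.8405 = -7.70 / 1.8405 = -4.184
p-value = 0.0001

Since p-value < α = 0.01, we reject H₀.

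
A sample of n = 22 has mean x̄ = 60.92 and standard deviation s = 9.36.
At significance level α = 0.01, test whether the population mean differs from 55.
One-sample t-test:
H₀: μ = 55
H₁: μ ≠ 55
df = n - 1 = 21
t = (x̄ - μ₀) / (s/√n) = (60.92 - 55) / (9.36/√22) = 2.967
p-value = 0.0074

Since p-value < α = 0.01, we reject H₀.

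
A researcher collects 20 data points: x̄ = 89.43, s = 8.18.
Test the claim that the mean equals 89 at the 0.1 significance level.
One-sample t-test:
H₀: μ = 89
H₁: μ ≠ 89
df = n - 1 = 19
t = (x̄ - μ₀) / (s/√n) = (89.43 - 89) / (8.18/√20) = 0.235
p-value = 0.8167

Since p-value > α = 0.1, we fail to reject H₀.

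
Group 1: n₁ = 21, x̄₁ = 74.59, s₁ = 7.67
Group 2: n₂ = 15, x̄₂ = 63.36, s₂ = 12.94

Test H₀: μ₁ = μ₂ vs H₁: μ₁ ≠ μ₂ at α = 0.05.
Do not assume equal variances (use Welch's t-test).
Welch's two-sample t-test:
H₀: μ₁ = μ₂
H₁: μ₁ ≠ μ₂
s₁²/n₁ = 7.67²/21 = 2.8014,  s₂²/n₂ = 12.94²/15 = 11.1629
SE = √(s₁²/n₁ + s₂²/n₂) = √(2.8014 + 11.1629) = 3.7369
df (Welch-Satterthwaite) = (s₁²/n₁ + s₂²/n₂)² / [(s₁²/n₁)²/(n₁-1) + (s₂²/n₂)²/(n₂-1)] ≈ 20.98
t = (x̄₁ - x̄₂) / SE = (74.59 - 63.36) / 3.7369 = 11.23 / 3.7369 = 3.005
p-value = 0.0067

Since p-value < α = 0.05, we reject H₀.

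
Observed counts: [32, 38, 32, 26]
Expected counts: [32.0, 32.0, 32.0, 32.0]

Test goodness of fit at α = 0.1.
Chi-square goodness of fit test:
H₀: observed counts match expected distribution
H₁: observed counts differ from expected distribution
df = k - 1 = 3
χ² = Σ(O - E)²/E
   = (32 - 32.0)²/32.0 + (38 - 32.0)²/32.0 + (32 - 32.0)²/32.0 + (26 - 32.0)²/32.0
   = 0.000 + 1.125 + 0.000 + 1.125
   = 2.25
p-value = 0.5222

Since p-value > α = 0.1, we fail to reject H₀.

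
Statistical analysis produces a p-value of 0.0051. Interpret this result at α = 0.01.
Since p = 0.0051 < α = 0.01, reject H₀.
There is sufficient evidence to reject the null hypothesis; the result is statistically significant at the 0.01 level.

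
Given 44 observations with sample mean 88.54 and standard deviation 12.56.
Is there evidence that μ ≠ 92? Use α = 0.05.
One-sample t-test:
H₀: μ = 92
H₁: μ ≠ 92
df = n - 1 = 43
t = (x̄ - μ₀) / (s/√n) = (88.54 - 92) / (12.56/√44) = -1.827
p-value = 0.0746

Since p-value > α = 0.05, we fail to reject H₀.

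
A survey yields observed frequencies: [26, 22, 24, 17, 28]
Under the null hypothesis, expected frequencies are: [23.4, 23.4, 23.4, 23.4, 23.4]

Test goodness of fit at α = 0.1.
Chi-square goodness of fit test:
H₀: observed counts match expected distribution
H₁: observed counts differ from expected distribution
df = k - 1 = 4
χ² = Σ(O - E)²/E
   = (26 - 23.4)²/23.4 + (22 - 23.4)²/23.4 + (24 - 23.4)²/23.4 + (17 - 23.4)²/23.4 + (28 - 23.4)²/23.4
   = 0.289 + 0.084 + 0.015 + 1.750 + 0.904
   = 3.04
p-value = 0.5507

Since p-value > α = 0.1, we fail to reject H₀.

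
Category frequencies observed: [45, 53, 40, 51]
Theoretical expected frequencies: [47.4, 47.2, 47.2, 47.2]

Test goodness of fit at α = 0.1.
Chi-square goodness of fit test:
H₀: observed counts match expected distribution
H₁: observed counts differ from expected distribution
df = k - 1 = 3
χ² = Σ(O - E)²/E
   = (45 - 47.4)²/47.4 + (53 - 47.2)²/47.2 + (40 - 47.2)²/47.2 + (51 - 47.2)²/47.2
   = 0.122 + 0.713 + 1.098 + 0.306
   = 2.24
p-value = 0.5244

Since p-value > α = 0.1, we fail to reject H₀.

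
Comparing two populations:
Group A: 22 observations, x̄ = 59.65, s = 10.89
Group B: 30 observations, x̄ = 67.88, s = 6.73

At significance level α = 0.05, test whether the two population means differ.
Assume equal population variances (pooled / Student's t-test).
Student's two-sample t-test (equal variances):
H₀: μ₁ = μ₂
H₁: μ₁ ≠ μ₂
df = n₁ + n₂ - 2 = 50
Pooled variance s_p² = [(n₁-1)s₁² + (n₂-1)s₂²] / (n₁ + n₂ - 2) = [(21)(10.89²) + (29)(6.73²)] / 50 = 76.0786
SE = √(s_p²(1/n₁ + 1/n₂)) = √(76.0786 × (1/22 + 1/30)) = 2.4483
t = (x̄₁ - x̄₂) / SE = (59.65 - 67.88) / 2.4483 = -8.23 / 2.4483 = -3.362
p-value = 0.0015

Since p-value < α = 0.05, we reject H₀.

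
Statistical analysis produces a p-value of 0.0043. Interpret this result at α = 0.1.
Since p = 0.0043 < α = 0.1, reject H₀.
There is sufficient evidence to reject the null hypothesis; the result is statistically significant at the 0.1 level.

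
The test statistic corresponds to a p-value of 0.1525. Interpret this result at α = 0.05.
Since p = 0.1525 > α = 0.05, fail to reject H₀.
There is insufficient evidence to reject the null hypothesis; the result is not statistically significant at the 0.05 level.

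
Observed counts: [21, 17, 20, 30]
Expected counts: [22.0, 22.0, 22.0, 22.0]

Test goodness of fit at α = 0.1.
Chi-square goodness of fit test:
H₀: observed counts match expected distribution
H₁: observed counts differ from expected distribution
df = k - 1 = 3
χ² = Σ(O - E)²/E
   = (21 - 22.0)²/22.0 + (17 - 22.0)²/22.0 + (20 - 22.0)²/22.0 + (30 - 22.0)²/22.0
   = 0.045 + 1.136 + 0.182 + 2.909
   = 4.27
p-value = 0.2335

Since p-value > α = 0.1, we fail to reject H₀.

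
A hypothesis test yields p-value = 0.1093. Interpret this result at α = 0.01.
Since p = 0.1093 > α = 0.01, fail to reject H₀.
There is insufficient evidence to reject the null hypothesis; the result is not statistically significant at the 0.01 level.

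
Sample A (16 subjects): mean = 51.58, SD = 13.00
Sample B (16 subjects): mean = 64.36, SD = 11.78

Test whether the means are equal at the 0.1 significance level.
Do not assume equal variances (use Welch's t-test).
Welch's two-sample t-test:
H₀: μ₁ = μ₂
H₁: μ₁ ≠ μ₂
s₁²/n₁ = 13.00²/16 = 10.5625,  s₂²/n₂ = 11.78²/16 = 8.6730
SE = √(s₁²/n₁ + s₂²/n₂) = √(10.5625 + 8.6730) = 4.3858
df (Welch-Satterthwaite) = (s₁²/n₁ + s₂²/n₂)² / [(s₁²/n₁)²/(n₁-1) + (s₂²/n₂)²/(n₂-1)] ≈ 29.71
t = (x̄₁ - x̄₂) / SE = (51.58 - 64.36) / 4.3858 = -12.78 / 4.3858 = -2.914
p-value = 0.0067

Since p-value < α = 0.1, we reject H₀.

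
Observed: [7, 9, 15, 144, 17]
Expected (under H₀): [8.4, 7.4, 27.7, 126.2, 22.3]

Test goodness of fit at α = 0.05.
Chi-square goodness of fit test:
H₀: observed counts match expected distribution
H₁: observed counts differ from expected distribution
df = k - 1 = 4
χ² = Σ(O - E)²/E
   = (7 - 8.4)²/8.4 + (9 - 7.4)²/7.4 + (15 - 27.7)²/27.7 + (144 - 126.2)²/126.2 + (17 - 22.3)²/22.3
   = 0.233 + 0.346 + 5.823 + 2.511 + 1.260
   = 10.17
p-value = 0.0376

Since p-value < α = 0.05, we reject H₀.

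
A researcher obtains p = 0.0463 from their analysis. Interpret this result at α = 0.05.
Since p = 0.0463 < α = 0.05, reject H₀.
There is sufficient evidence to reject the null hypothesis; the result is statistically significant at the 0.05 level.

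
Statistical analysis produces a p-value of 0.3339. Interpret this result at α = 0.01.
Since p = 0.3339 > α = 0.01, fail to reject H₀.
There is insufficient evidence to reject the null hypothesis; the result is not statistically significant at the 0.01 level.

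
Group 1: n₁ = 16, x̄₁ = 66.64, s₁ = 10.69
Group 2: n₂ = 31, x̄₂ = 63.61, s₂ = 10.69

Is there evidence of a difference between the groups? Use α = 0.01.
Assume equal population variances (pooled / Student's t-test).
Student's two-sample t-test (equal variances):
H₀: μ₁ = μ₂
H₁: μ₁ ≠ μ₂
df = n₁ + n₂ - 2 = 45
Pooled variance s_p² = [(n₁-1)s₁² + (n₂-1)s₂²] / (n₁ + n₂ - 2) = [(15)(10.69²) + (30)(10.69²)] / 45 = 114.2761
SE = √(s_p²(1/n₁ + 1/n₂)) = √(114.2761 × (1/16 + 1/31)) = 3.2907
t = (x̄₁ - x̄₂) / SE = (66.64 - 63.61) / 3.2907 = 3.03 / 3.2907 = 0.921
p-value = 0.3621

Since p-value > α = 0.01, we fail to reject H₀.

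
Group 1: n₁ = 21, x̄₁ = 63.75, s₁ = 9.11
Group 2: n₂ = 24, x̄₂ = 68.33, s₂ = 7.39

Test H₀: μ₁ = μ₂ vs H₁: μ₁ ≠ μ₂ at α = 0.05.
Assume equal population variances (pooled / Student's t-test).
Student's two-sample t-test (equal variances):
H₀: μ₁ = μ₂
H₁: μ₁ ≠ μ₂
df = n₁ + n₂ - 2 = 43
Pooled variance s_p² = [(n₁-1)s₁² + (n₂-1)s₂²] / (n₁ + n₂ - 2) = [(20)(9.11²) + (23)(7.39²)] / 43 = 67.8121
SE = √(s_p²(1/n₁ + 1/n₂)) = √(67.8121 × (1/21 + 1/24)) = 2.4606
t = (x̄₁ - x̄₂) / SE = (63.75 - 68.33) / 2.4606 = -4.58 / 2.4606 = -1.861
p-value = 0.0695

Since p-value > α = 0.05, we fail to reject H₀.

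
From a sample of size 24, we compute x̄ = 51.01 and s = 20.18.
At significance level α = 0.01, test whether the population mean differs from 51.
One-sample t-test:
H₀: μ = 51
H₁: μ ≠ 51
df = n - 1 = 23
t = (x̄ - μ₀) / (s/√n) = (51.01 - 51) / (20.18/√24) = 0.002
p-value = 0.9981

Since p-value > α = 0.01, we fail to reject H₀.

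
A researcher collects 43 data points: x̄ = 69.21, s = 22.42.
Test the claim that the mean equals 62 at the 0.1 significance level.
One-sample t-test:
H₀: μ = 62
H₁: μ ≠ 62
df = n - 1 = 42
t = (x̄ - μ₀) / (s/√n) = (69.21 - 62) / (22.42/√43) = 2.109
p-value = 0.0410

Since p-value < α = 0.1, we reject H₀.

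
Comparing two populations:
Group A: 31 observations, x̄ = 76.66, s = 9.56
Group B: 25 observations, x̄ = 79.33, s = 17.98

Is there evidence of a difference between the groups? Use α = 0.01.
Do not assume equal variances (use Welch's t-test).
Welch's two-sample t-test:
H₀: μ₁ = μ₂
H₁: μ₁ ≠ μ₂
s₁²/n₁ = 9.56²/31 = 2.9482,  s₂²/n₂ = 17.98²/25 = 12.9312
SE = √(s₁²/n₁ + s₂²/n₂) = √(2.9482 + 12.9312) = 3.9849
df (Welch-Satterthwaite) = (s₁²/n₁ + s₂²/n₂)² / [(s₁²/n₁)²/(n₁-1) + (s₂²/n₂)²/(n₂-1)] ≈ 34.75
t = (x̄₁ - x̄₂) / SE = (76.66 - 79.33) / 3.9849 = -2.67 / 3.9849 = -0.670
p-value = 0.5073

Since p-value > α = 0.01, we fail to reject H₀.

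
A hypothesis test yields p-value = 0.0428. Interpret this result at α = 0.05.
Since p = 0.0428 < α = 0.05, reject H₀.
There is sufficient evidence to reject the null hypothesis; the result is statistically significant at the 0.05 level.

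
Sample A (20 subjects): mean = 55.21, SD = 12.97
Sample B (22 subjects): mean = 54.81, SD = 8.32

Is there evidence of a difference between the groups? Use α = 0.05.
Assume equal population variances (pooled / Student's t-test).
Student's two-sample t-test (equal variances):
H₀: μ₁ = μ₂
H₁: μ₁ ≠ μ₂
df = n₁ + n₂ - 2 = 40
Pooled variance s_p² = [(n₁-1)s₁² + (n₂-1)s₂²] / (n₁ + n₂ - 2) = [(19)(12.97²) + (21)(8.32²)] / 40 = 116.2467
SE = √(s_p²(1/n₁ + 1/n₂)) = √(116.2467 × (1/20 + 1/22)) = 3.3311
t = (x̄₁ - x̄₂) / SE = (55.21 - 54.81) / 3.3311 = 0.40 / 3.3311 = 0.120
p-value = 0.9050

Since p-value > α = 0.05, we fail to reject H₀.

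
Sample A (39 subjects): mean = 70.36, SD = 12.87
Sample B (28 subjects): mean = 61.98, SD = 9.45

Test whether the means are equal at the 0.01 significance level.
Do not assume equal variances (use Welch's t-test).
Welch's two-sample t-test:
H₀: μ₁ = μ₂
H₁: μ₁ ≠ μ₂
s₁²/n₁ = 12.87²/39 = 4.2471,  s₂²/n₂ = 9.45²/28 = 3.1894
SE = √(s₁²/n₁ + s₂²/n₂) = √(4.2471 + 3.1894) = 2.7270
df (Welch-Satterthwaite) = (s₁²/n₁ + s₂²/n₂)² / [(s₁²/n₁)²/(n₁-1) + (s₂²/n₂)²/(n₂-1)] ≈ 64.95
t = (x̄₁ - x̄₂) / SE = (70.36 - 61.98) / 2.7270 = 8.38 / 2.7270 = 3.073
p-value = 0.0031

Since p-value < α = 0.01, we reject H₀.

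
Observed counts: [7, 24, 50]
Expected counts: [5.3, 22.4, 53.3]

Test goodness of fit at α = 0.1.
Chi-square goodness of fit test:
H₀: observed counts match expected distribution
H₁: observed counts differ from expected distribution
df = k - 1 = 2
χ² = Σ(O - E)²/E
   = (7 - 5.3)²/5.3 + (24 - 22.4)²/22.4 + (50 - 53.3)²/53.3
   = 0.545 + 0.114 + 0.204
   = 0.86
p-value = 0.6492

Since p-value > α = 0.1, we fail to reject H₀.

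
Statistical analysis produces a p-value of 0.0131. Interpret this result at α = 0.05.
Since p = 0.0131 < α = 0.05, reject H₀.
There is sufficient evidence to reject the null hypothesis; the result is statistically significant at the 0.05 level.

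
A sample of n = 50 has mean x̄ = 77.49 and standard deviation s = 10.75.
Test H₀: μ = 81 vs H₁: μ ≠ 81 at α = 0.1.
One-sample t-test:
H₀: μ = 81
H₁: μ ≠ 81
df = n - 1 = 49
t = (x̄ - μ₀) / (s/√n) = (77.49 - 81) / (10.75/√50) = -2.309
p-value = 0.0252

Since p-value < α = 0.1, we reject H₀.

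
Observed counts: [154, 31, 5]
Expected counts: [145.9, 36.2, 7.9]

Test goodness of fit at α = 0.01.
Chi-square goodness of fit test:
H₀: observed counts match expected distribution
H₁: observed counts differ from expected distribution
df = k - 1 = 2
χ² = Σ(O - E)²/E
   = (154 - 145.9)²/145.9 + (31 - 36.2)²/36.2 + (5 - 7.9)²/7.9
   = 0.450 + 0.747 + 1.065
   = 2.26
p-value = 0.3228

Since p-value > α = 0.01, we fail to reject H₀.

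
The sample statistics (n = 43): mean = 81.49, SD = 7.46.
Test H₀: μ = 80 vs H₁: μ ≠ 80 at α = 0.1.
One-sample t-test:
H₀: μ = 80
H₁: μ ≠ 80
df = n - 1 = 42
t = (x̄ - μ₀) / (s/√n) = (81.49 - 80) / (7.46/√43) = 1.310
p-value = 0.1974

Since p-value > α = 0.1, we fail to reject H₀.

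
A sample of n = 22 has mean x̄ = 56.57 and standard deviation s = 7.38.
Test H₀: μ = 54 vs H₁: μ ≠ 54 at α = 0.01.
One-sample t-test:
H₀: μ = 54
H₁: μ ≠ 54
df = n - 1 = 21
t = (x̄ - μ₀) / (s/√n) = (56.57 - 54) / (7.38/√22) = 1.633
p-value = 0.1173

Since p-value > α = 0.01, we fail to reject H₀.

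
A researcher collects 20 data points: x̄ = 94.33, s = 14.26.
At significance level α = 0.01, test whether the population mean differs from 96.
One-sample t-test:
H₀: μ = 96
H₁: μ ≠ 96
df = n - 1 = 19
t = (x̄ - μ₀) / (s/√n) = (94.33 - 96) / (14.26/√20) = -0.524
p-value = 0.6065

Since p-value > α = 0.01, we fail to reject H₀.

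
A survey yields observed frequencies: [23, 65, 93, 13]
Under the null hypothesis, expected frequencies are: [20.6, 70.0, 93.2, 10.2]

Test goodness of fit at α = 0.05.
Chi-square goodness of fit test:
H₀: observed counts match expected distribution
H₁: observed counts differ from expected distribution
df = k - 1 = 3
χ² = Σ(O - E)²/E
   = (23 - 20.6)²/20.6 + (65 - 70.0)²/70.0 + (93 - 93.2)²/93.2 + (13 - 10.2)²/10.2
   = 0.280 + 0.357 + 0.000 + 0.769
   = 1.41
p-value = 0.7042

Since p-value > α = 0.05, we fail to reject H₀.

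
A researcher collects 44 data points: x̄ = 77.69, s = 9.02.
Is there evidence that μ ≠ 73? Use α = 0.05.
One-sample t-test:
H₀: μ = 73
H₁: μ ≠ 73
df = n - 1 = 43
t = (x̄ - μ₀) / (s/√n) = (77.69 - 73) / (9.02/√44) = 3.449
p-value = 0.0013

Since p-value < α = 0.05, we reject H₀.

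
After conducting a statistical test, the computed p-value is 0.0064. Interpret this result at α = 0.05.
Since p = 0.0064 < α = 0.05, reject H₀.
There is sufficient evidence to reject the null hypothesis; the result is statistically significant at the 0.05 level.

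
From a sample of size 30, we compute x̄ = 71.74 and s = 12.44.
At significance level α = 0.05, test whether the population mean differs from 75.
One-sample t-test:
H₀: μ = 75
H₁: μ ≠ 75
df = n - 1 = 29
t = (x̄ - μ₀) / (s/√n) = (71.74 - 75) / (12.44/√30) = -1.435
p-value = 0.1619

Since p-value > α = 0.05, we fail to reject H₀.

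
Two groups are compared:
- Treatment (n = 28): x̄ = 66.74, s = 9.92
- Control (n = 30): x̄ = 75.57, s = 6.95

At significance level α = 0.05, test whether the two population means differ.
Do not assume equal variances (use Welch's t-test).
Welch's two-sample t-test:
H₀: μ₁ = μ₂
H₁: μ₁ ≠ μ₂
s₁²/n₁ = 9.92²/28 = 3.5145,  s₂²/n₂ = 6.95²/30 = 1.6101
SE = √(s₁²/n₁ + s₂²/n₂) = √(3.5145 + 1.6101) = 2.2638
df (Welch-Satterthwaite) = (s₁²/n₁ + s₂²/n₂)² / [(s₁²/n₁)²/(n₁-1) + (s₂²/n₂)²/(n₂-1)] ≈ 48.02
t = (x̄₁ - x̄₂) / SE = (66.74 - 75.57) / 2.2638 = -8.83 / 2.2638 = -3.901
p-value = 0.0003

Since p-value < α = 0.05, we reject H₀.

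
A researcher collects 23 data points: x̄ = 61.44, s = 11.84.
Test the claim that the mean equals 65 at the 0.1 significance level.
One-sample t-test:
H₀: μ = 65
H₁: μ ≠ 65
df = n - 1 = 22
t = (x̄ - μ₀) / (s/√n) = (61.44 - 65) / (11.84/√23) = -1.442
p-value = 0.1634

Since p-value > α = 0.1, we fail to reject H₀.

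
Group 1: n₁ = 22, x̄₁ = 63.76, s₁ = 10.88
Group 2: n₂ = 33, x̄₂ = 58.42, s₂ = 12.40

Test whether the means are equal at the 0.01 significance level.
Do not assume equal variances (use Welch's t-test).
Welch's two-sample t-test:
H₀: μ₁ = μ₂
H₁: μ₁ ≠ μ₂
s₁²/n₁ = 10.88²/22 = 5.3807,  s₂²/n₂ = 12.40²/33 = 4.6594
SE = √(s₁²/n₁ + s₂²/n₂) = √(5.3807 + 4.6594) = 3.1686
df (Welch-Satterthwaite) = (s₁²/n₁ + s₂²/n₂)² / [(s₁²/n₁)²/(n₁-1) + (s₂²/n₂)²/(n₂-1)] ≈ 49.00
t = (x̄₁ - x̄₂) / SE = (63.76 - 58.42) / 3.1686 = 5.34 / 3.1686 = 1.685
p-value = 0.0983

Since p-value > α = 0.01, we fail to reject H₀.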